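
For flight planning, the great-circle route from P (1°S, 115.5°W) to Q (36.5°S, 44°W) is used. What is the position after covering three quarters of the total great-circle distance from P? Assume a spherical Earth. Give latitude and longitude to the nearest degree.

From cos δ = sin φ₁ sin φ₂ + cos φ₁ cos φ₂ cos Δλ, the central angle is δ ≈ 1.302 rad (74.6°).
Interpolate at f = 3/4 with slerp weights a = sin((1−f)δ)/sin δ ≈ 0.332, b = sin(fδ)/sin δ ≈ 0.859.
p = a·p₁ + b·p₂ ≈ (0.354, -0.779, -0.517); φ = arcsin(p_z) ≈ -31.13°, λ = atan2(p_y, p_x) ≈ -65.56°.

≈ (31°S, 66°W)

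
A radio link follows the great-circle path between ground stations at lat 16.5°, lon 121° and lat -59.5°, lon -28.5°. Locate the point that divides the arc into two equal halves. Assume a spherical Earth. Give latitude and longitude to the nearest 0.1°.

≈ lat -44.8°, lon 94.7°

The haversine formula gives a central angle δ ≈ 2.297 rad (131.6°) between the endpoints.
Interpolate at f = 1/2 with slerp weights a = sin((1−f)δ)/sin δ ≈ 1.220, b = sin(fδ)/sin δ ≈ 1.220.
p = a·p₁ + b·p₂ ≈ (-0.058, 0.707, -0.705); φ = arcsin(p_z) ≈ -44.80°, λ = atan2(p_y, p_x) ≈ 94.71°.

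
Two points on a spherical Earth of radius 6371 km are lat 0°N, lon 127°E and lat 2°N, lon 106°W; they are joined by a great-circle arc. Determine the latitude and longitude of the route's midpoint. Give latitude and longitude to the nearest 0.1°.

≈ lat 2.2°N, lon 169.5°W

Convert each endpoint to a unit vector on the sphere (x = cos φ cos λ, y = cos φ sin λ, z = sin φ).
The central angle between the endpoints is δ = arccos(p₁·p₂) ≈ 2.216 rad (127.0°).
Interpolate at f = 1/2 with slerp weights a = sin((1−f)δ)/sin δ ≈ 1.120, b = sin(fδ)/sin δ ≈ 1.120.
p = a·p₁ + b·p₂ ≈ (-0.983, -0.181, 0.039); φ = arcsin(p_z) ≈ 2.24°, λ = atan2(p_y, p_x) ≈ -169.54°.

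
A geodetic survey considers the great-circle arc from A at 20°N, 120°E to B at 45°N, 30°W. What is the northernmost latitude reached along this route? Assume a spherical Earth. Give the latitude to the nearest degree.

≈ 69°N

The great circle lies in the plane with unit normal n̂ = (p₁ × p₂)/|p₁ × p₂|.
Here n̂_z ≈ -0.352; the vertex latitude is φ_max = arccos|n̂_z| ≈ 69.4°.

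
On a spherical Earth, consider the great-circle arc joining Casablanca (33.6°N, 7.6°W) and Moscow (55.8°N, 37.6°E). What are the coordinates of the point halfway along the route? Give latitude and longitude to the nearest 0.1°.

The haversine formula gives a central angle δ ≈ 0.664 rad (38.0°) between the endpoints.
Interpolate at f = 1/2 with slerp weights a = sin((1−f)δ)/sin δ ≈ 0.529, b = sin(fδ)/sin δ ≈ 0.529.
p = a·p₁ + b·p₂ ≈ (0.672, 0.123, 0.730); φ = arcsin(p_z) ≈ 46.89°, λ = atan2(p_y, p_x) ≈ 10.38°.

≈ (46.9°N, 10.4°E)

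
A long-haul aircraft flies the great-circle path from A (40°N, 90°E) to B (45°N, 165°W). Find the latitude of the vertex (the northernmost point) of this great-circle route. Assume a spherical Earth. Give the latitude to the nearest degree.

The great circle lies in the plane with unit normal n̂ = (p₁ × p₂)/|p₁ × p₂|.
Here n̂_z ≈ +0.551; the vertex latitude is φ_max = arccos|n̂_z| ≈ 56.6°.
Check via Clairaut: cos φ_max = |cos φ₁| · sin C = cos(40.0°)·sin(46.0°) ≈ 0.551, again giving ≈ 56.6°.

≈ 57°N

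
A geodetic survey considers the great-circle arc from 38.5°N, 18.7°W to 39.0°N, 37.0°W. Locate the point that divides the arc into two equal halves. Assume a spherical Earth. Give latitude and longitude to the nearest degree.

Write both endpoints as unit vectors p₁, p₂ with components (cos φ cos λ, cos φ sin λ, sin φ).
The central angle between the endpoints is δ = arccos(p₁·p₂) ≈ 0.249 rad (14.3°).
Interpolate at f = 1/2 with slerp weights a = sin((1−f)δ)/sin δ ≈ 0.504, b = sin(fδ)/sin δ ≈ 0.504.
p = a·p₁ + b·p₂ ≈ (0.686, -0.362, 0.631); φ = arcsin(p_z) ≈ 39.11°, λ = atan2(p_y, p_x) ≈ -27.82°.

≈ 39°N, 28°W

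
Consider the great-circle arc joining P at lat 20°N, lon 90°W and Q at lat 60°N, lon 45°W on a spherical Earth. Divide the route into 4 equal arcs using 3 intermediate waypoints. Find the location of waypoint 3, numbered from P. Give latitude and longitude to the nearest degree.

≈ lat 52°N, lon 63°W

The haversine formula gives a central angle δ ≈ 0.891 rad (51.1°) between the endpoints.
Interpolate at f = 3/4 with slerp weights a = sin((1−f)δ)/sin δ ≈ 0.284, b = sin(fδ)/sin δ ≈ 0.797.
p = a·p₁ + b·p₂ ≈ (0.282, -0.549, 0.787); φ = arcsin(p_z) ≈ 51.92°, λ = atan2(p_y, p_x) ≈ -62.82°.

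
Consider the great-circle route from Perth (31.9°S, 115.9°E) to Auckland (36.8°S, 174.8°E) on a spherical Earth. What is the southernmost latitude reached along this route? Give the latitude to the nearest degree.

≈ 39°S

The great circle lies in the plane with unit normal n̂ = (p₁ × p₂)/|p₁ × p₂|.
Here n̂_z ≈ +0.782; the vertex latitude is φ_max = arccos|n̂_z| ≈ 38.6°.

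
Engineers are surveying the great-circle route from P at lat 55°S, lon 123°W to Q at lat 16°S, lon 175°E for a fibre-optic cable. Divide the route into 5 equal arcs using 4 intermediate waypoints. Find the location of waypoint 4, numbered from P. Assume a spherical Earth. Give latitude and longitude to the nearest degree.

Convert each endpoint to a unit vector on the sphere (x = cos φ cos λ, y = cos φ sin λ, z = sin φ).
The central angle between the endpoints is δ = arccos(p₁·p₂) ≈ 1.065 rad (61.0°).
Interpolate at f = 4/5 with slerp weights a = sin((1−f)δ)/sin δ ≈ 0.242, b = sin(fδ)/sin δ ≈ 0.860.
p = a·p₁ + b·p₂ ≈ (-0.899, -0.044, -0.435); φ = arcsin(p_z) ≈ -25.79°, λ = atan2(p_y, p_x) ≈ -177.19°.

≈ lat 26°S, lon 177°W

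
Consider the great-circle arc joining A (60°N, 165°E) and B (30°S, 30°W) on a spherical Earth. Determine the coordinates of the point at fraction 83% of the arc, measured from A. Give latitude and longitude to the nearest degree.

The haversine formula gives a central angle δ ≈ 2.589 rad (148.4°) between the endpoints.
Interpolate at f = 0.83 with slerp weights a = sin((1−f)δ)/sin δ ≈ 0.812, b = sin(fδ)/sin δ ≈ 1.596.
p = a·p₁ + b·p₂ ≈ (0.805, -0.586, -0.095); φ = arcsin(p_z) ≈ -5.44°, λ = atan2(p_y, p_x) ≈ -36.06°.

≈ (5°S, 36°W)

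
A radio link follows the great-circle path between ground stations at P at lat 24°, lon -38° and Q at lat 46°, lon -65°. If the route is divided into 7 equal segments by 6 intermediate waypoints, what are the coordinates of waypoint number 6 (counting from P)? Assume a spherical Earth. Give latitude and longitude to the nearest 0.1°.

From cos δ = sin φ₁ sin φ₂ + cos φ₁ cos φ₂ cos Δλ, the central angle is δ ≈ 0.539 rad (30.9°).
Interpolate at f = 6/7 with slerp weights a = sin((1−f)δ)/sin δ ≈ 0.150, b = sin(fδ)/sin δ ≈ 0.868.
p = a·p₁ + b·p₂ ≈ (0.363, -0.631, 0.686); φ = arcsin(p_z) ≈ 43.29°, λ = atan2(p_y, p_x) ≈ -60.10°.

≈ lat 43.3°, lon -60.1°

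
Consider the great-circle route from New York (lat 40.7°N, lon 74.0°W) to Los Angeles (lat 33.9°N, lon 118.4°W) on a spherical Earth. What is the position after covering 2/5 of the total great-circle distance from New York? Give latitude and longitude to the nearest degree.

From cos δ = sin φ₁ sin φ₂ + cos φ₁ cos φ₂ cos Δλ, the central angle is δ ≈ 0.621 rad (35.6°).
Interpolate at f = 2/5 with slerp weights a = sin((1−f)δ)/sin δ ≈ 0.626, b = sin(fδ)/sin δ ≈ 0.423.
p = a·p₁ + b·p₂ ≈ (-0.036, -0.764, 0.644); φ = arcsin(p_z) ≈ 40.07°, λ = atan2(p_y, p_x) ≈ -92.70°.

≈ lat 40°N, lon 93°W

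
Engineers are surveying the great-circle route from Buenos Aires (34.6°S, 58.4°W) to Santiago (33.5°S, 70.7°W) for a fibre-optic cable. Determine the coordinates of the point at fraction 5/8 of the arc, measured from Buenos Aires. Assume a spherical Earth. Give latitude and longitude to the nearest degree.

≈ 34°S, 66°W

Convert each endpoint to a unit vector on the sphere (x = cos φ cos λ, y = cos φ sin λ, z = sin φ).
The central angle between the endpoints is δ = arccos(p₁·p₂) ≈ 0.179 rad (10.2°).
Interpolate at f = 5/8 with slerp weights a = sin((1−f)δ)/sin δ ≈ 0.377, b = sin(fδ)/sin δ ≈ 0.627.
p = a·p₁ + b·p₂ ≈ (0.335, -0.758, -0.560); φ = arcsin(p_z) ≈ -34.06°, λ = atan2(p_y, p_x) ≈ -66.13°.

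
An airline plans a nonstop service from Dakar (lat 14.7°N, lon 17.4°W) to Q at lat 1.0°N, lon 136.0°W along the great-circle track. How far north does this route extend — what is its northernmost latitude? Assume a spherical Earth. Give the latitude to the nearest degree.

The great circle lies in the plane with unit normal n̂ = (p₁ × p₂)/|p₁ × p₂|.
Here n̂_z ≈ -0.955; the vertex latitude is φ_max = arccos|n̂_z| ≈ 17.2°.
Check via Clairaut: cos φ_max = |cos φ₁| · sin C = cos(14.7°)·sin(81.0°) ≈ 0.955, again giving ≈ 17.2°.

≈ 17°N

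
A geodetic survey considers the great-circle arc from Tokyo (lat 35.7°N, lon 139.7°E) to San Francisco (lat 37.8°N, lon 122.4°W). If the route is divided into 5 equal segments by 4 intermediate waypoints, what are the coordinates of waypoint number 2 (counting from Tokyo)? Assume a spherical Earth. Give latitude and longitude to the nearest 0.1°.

Convert each endpoint to a unit vector on the sphere (x = cos φ cos λ, y = cos φ sin λ, z = sin φ).
The central angle between the endpoints is δ = arccos(p₁·p₂) ≈ 1.298 rad (74.4°).
Interpolate at f = 2/5 with slerp weights a = sin((1−f)δ)/sin δ ≈ 0.729, b = sin(fδ)/sin δ ≈ 0.515.
p = a·p₁ + b·p₂ ≈ (-0.670, 0.039, 0.741); φ = arcsin(p_z) ≈ 47.85°, λ = atan2(p_y, p_x) ≈ 176.64°.

≈ lat 47.9°N, lon 176.6°E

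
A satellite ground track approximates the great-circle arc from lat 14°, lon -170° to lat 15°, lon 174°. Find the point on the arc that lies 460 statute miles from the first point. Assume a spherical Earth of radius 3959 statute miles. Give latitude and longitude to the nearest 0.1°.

≈ lat 14.6°, lon -176.8°

From cos δ = sin φ₁ sin φ₂ + cos φ₁ cos φ₂ cos Δλ, the central angle is δ ≈ 0.271 rad (15.5°). The total great-circle distance is δ·R ≈ 0.271 × 3959 ≈ 1072 mi, so the target fraction is f = 460/1072 ≈ 0.429.
Interpolate at f ≈ 0.429 with slerp weights a = sin((1−f)δ)/sin δ ≈ 0.576, b = sin(fδ)/sin δ ≈ 0.433.
p = a·p₁ + b·p₂ ≈ (-0.966, -0.053, 0.251); φ = arcsin(p_z) ≈ 14.56°, λ = atan2(p_y, p_x) ≈ -176.85°.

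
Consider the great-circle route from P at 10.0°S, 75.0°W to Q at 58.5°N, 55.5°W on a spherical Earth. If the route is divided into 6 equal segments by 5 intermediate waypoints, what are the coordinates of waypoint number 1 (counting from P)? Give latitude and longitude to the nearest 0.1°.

≈ 1.5°N, 72.8°W

From cos δ = sin φ₁ sin φ₂ + cos φ₁ cos φ₂ cos Δλ, the central angle is δ ≈ 1.227 rad (70.3°).
Interpolate at f = 1/6 with slerp weights a = sin((1−f)δ)/sin δ ≈ 0.906, b = sin(fδ)/sin δ ≈ 0.216.
p = a·p₁ + b·p₂ ≈ (0.295, -0.955, 0.027); φ = arcsin(p_z) ≈ 1.52°, λ = atan2(p_y, p_x) ≈ -72.84°.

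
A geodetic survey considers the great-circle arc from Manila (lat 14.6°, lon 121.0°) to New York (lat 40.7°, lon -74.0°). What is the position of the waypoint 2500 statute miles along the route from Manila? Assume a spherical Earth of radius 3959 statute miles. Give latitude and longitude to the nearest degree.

Write both endpoints as unit vectors p₁, p₂ with components (cos φ cos λ, cos φ sin λ, sin φ).
The central angle between the endpoints is δ = arccos(p₁·p₂) ≈ 2.146 rad (123.0°). The total great-circle distance is δ·R ≈ 2.146 × 3959 ≈ 8497 mi, so the target fraction is f = 2500/8497 ≈ 0.294.
Interpolate at f ≈ 0.294 with slerp weights a = sin((1−f)δ)/sin δ ≈ 1.190, b = sin(fδ)/sin δ ≈ 0.704.
p = a·p₁ + b·p₂ ≈ (-0.446, 0.474, 0.759); φ = arcsin(p_z) ≈ 49.37°, λ = atan2(p_y, p_x) ≈ 133.24°.

≈ lat 49°, lon 133°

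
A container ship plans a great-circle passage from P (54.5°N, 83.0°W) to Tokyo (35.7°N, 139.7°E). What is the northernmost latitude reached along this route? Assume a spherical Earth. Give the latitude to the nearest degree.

The great circle lies in the plane with unit normal n̂ = (p₁ × p₂)/|p₁ × p₂|.
Here n̂_z ≈ -0.322; the vertex latitude is φ_max = arccos|n̂_z| ≈ 71.2°.
Check via Clairaut: cos φ_max = |cos φ₁| · sin C = cos(54.5°)·sin(33.7°) ≈ 0.322, again giving ≈ 71.2°.

≈ 71°N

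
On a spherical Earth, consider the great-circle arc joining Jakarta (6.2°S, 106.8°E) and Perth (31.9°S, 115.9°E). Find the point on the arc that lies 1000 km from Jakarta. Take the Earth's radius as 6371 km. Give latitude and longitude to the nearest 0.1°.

≈ (14.8°S, 109.5°E)

Write both endpoints as unit vectors p₁, p₂ with components (cos φ cos λ, cos φ sin λ, sin φ).
The central angle between the endpoints is δ = arccos(p₁·p₂) ≈ 0.472 rad (27.1°). The total great-circle distance is δ·R ≈ 0.472 × 6371 ≈ 3010 km, so the target fraction is f = 1000/3010 ≈ 0.332.
Interpolate at f ≈ 0.332 with slerp weights a = sin((1−f)δ)/sin δ ≈ 0.682, b = sin(fδ)/sin δ ≈ 0.343.
p = a·p₁ + b·p₂ ≈ (-0.323, 0.911, -0.255); φ = arcsin(p_z) ≈ -14.78°, λ = atan2(p_y, p_x) ≈ 109.53°.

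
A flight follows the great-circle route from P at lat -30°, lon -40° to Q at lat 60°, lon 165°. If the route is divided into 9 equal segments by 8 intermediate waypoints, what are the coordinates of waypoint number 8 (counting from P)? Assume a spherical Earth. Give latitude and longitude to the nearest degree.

The haversine formula gives a central angle δ ≈ 2.542 rad (145.6°) between the endpoints.
Interpolate at f = 8/9 with slerp weights a = sin((1−f)δ)/sin δ ≈ 0.494, b = sin(fδ)/sin δ ≈ 1.368.
p = a·p₁ + b·p₂ ≈ (-0.333, -0.098, 0.938); φ = arcsin(p_z) ≈ 69.68°, λ = atan2(p_y, p_x) ≈ -163.64°.

≈ lat 70°, lon -164°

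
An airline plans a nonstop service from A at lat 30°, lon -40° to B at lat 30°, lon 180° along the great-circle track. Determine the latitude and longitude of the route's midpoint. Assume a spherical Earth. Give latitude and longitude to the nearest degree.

From cos δ = sin φ₁ sin φ₂ + cos φ₁ cos φ₂ cos Δλ, the central angle is δ ≈ 1.901 rad (108.9°).
Interpolate at f = 1/2 with slerp weights a = sin((1−f)δ)/sin δ ≈ 0.860, b = sin(fδ)/sin δ ≈ 0.860.
p = a·p₁ + b·p₂ ≈ (-0.174, -0.479, 0.860); φ = arcsin(p_z) ≈ 59.36°, λ = atan2(p_y, p_x) ≈ -110.00°.

≈ lat 59°, lon -110°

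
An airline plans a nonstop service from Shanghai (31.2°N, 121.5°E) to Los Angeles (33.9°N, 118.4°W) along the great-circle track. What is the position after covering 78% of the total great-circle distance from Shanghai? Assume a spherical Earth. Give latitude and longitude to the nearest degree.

≈ 46°N, 140°W

Write both endpoints as unit vectors p₁, p₂ with components (cos φ cos λ, cos φ sin λ, sin φ).
The central angle between the endpoints is δ = arccos(p₁·p₂) ≈ 1.638 rad (93.8°).
Interpolate at f = 0.78 with slerp weights a = sin((1−f)δ)/sin δ ≈ 0.353, b = sin(fδ)/sin δ ≈ 0.959.
p = a·p₁ + b·p₂ ≈ (-0.537, -0.443, 0.718); φ = arcsin(p_z) ≈ 45.91°, λ = atan2(p_y, p_x) ≈ -140.48°.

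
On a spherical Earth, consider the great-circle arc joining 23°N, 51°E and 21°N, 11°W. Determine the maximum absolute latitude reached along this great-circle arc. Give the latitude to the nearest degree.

≈ 25°N

The great circle lies in the plane with unit normal n̂ = (p₁ × p₂)/|p₁ × p₂|.
Here n̂_z ≈ -0.904; the vertex latitude is φ_max = arccos|n̂_z| ≈ 25.3°.
Check via Clairaut: cos φ_max = |cos φ₁| · sin C = cos(23.0°)·sin(79.1°) ≈ 0.904, again giving ≈ 25.3°.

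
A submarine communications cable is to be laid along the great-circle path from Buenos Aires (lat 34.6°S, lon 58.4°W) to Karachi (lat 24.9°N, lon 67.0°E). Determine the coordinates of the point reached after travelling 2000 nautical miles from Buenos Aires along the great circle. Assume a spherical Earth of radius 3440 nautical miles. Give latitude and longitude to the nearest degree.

Convert each endpoint to a unit vector on the sphere (x = cos φ cos λ, y = cos φ sin λ, z = sin φ).
The central angle between the endpoints is δ = arccos(p₁·p₂) ≈ 2.307 rad (132.2°). The total great-circle distance is δ·R ≈ 2.307 × 3440 ≈ 7937 nmi, so the target fraction is f = 2000/7937 ≈ 0.252.
Interpolate at f ≈ 0.252 with slerp weights a = sin((1−f)δ)/sin δ ≈ 1.333, b = sin(fδ)/sin δ ≈ 0.741.
p = a·p₁ + b·p₂ ≈ (0.838, -0.316, -0.445); φ = arcsin(p_z) ≈ -26.43°, λ = atan2(p_y, p_x) ≈ -20.67°.

≈ lat 26°S, lon 21°W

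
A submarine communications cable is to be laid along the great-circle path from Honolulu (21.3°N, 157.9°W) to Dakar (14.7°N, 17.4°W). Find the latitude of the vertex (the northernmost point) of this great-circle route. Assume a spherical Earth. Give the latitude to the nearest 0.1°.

≈ 44.1°N

The great circle lies in the plane with unit normal n̂ = (p₁ × p₂)/|p₁ × p₂|.
Here n̂_z ≈ +0.719; the vertex latitude is φ_max = arccos|n̂_z| ≈ 44.1°.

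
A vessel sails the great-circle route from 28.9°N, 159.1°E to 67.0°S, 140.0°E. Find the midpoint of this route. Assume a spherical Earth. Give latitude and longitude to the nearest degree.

≈ 19°S, 153°E

Write both endpoints as unit vectors p₁, p₂ with components (cos φ cos λ, cos φ sin λ, sin φ).
The central angle between the endpoints is δ = arccos(p₁·p₂) ≈ 1.693 rad (97.0°).
Interpolate at f = 1/2 with slerp weights a = sin((1−f)δ)/sin δ ≈ 0.754, b = sin(fδ)/sin δ ≈ 0.754.
p = a·p₁ + b·p₂ ≈ (-0.843, 0.425, -0.330); φ = arcsin(p_z) ≈ -19.26°, λ = atan2(p_y, p_x) ≈ 153.24°.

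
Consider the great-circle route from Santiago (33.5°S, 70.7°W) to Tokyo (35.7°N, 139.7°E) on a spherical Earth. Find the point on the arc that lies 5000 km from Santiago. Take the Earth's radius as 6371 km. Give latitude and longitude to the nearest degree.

Write both endpoints as unit vectors p₁, p₂ with components (cos φ cos λ, cos φ sin λ, sin φ).
The central angle between the endpoints is δ = arccos(p₁·p₂) ≈ 2.705 rad (155.0°). The total great-circle distance is δ·R ≈ 2.705 × 6371 ≈ 17233 km, so the target fraction is f = 5000/17233 ≈ 0.290.
Interpolate at f ≈ 0.290 with slerp weights a = sin((1−f)δ)/sin δ ≈ 2.222, b = sin(fδ)/sin δ ≈ 1.671.
p = a·p₁ + b·p₂ ≈ (-0.423, -0.871, -0.251); φ = arcsin(p_z) ≈ -14.55°, λ = atan2(p_y, p_x) ≈ -115.88°.

≈ 15°S, 116°W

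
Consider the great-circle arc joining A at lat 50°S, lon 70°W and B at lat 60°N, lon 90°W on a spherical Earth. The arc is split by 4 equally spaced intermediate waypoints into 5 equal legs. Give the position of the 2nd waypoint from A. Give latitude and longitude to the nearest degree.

Write both endpoints as unit vectors p₁, p₂ with components (cos φ cos λ, cos φ sin λ, sin φ).
The central angle between the endpoints is δ = arccos(p₁·p₂) ≈ 1.941 rad (111.2°).
Interpolate at f = 2/5 with slerp weights a = sin((1−f)δ)/sin δ ≈ 0.985, b = sin(fδ)/sin δ ≈ 0.751.
p = a·p₁ + b·p₂ ≈ (0.217, -0.971, -0.104); φ = arcsin(p_z) ≈ -5.97°, λ = atan2(p_y, p_x) ≈ -77.42°.

≈ lat 6°S, lon 77°W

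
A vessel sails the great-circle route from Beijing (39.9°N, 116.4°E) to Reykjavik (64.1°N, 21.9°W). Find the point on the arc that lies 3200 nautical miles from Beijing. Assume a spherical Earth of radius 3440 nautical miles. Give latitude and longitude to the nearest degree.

≈ 76°N, 19°E

Convert each endpoint to a unit vector on the sphere (x = cos φ cos λ, y = cos φ sin λ, z = sin φ).
The central angle between the endpoints is δ = arccos(p₁·p₂) ≈ 1.238 rad (70.9°). The total great-circle distance is δ·R ≈ 1.238 × 3440 ≈ 4258 nmi, so the target fraction is f = 3200/4258 ≈ 0.751.
Interpolate at f ≈ 0.751 with slerp weights a = sin((1−f)δ)/sin δ ≈ 0.320, b = sin(fδ)/sin δ ≈ 0.848.
p = a·p₁ + b·p₂ ≈ (0.235, 0.082, 0.969); φ = arcsin(p_z) ≈ 75.62°, λ = atan2(p_y, p_x) ≈ 19.26°.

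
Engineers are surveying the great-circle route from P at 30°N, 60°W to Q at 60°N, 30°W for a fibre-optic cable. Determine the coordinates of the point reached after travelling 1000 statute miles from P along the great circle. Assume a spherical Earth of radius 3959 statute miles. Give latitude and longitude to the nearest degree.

The haversine formula gives a central angle δ ≈ 0.630 rad (36.1°) between the endpoints. The total great-circle distance is δ·R ≈ 0.630 × 3959 ≈ 2494 mi, so the target fraction is f = 1000/2494 ≈ 0.401.
Interpolate at f ≈ 0.401 with slerp weights a = sin((1−f)δ)/sin δ ≈ 0.626, b = sin(fδ)/sin δ ≈ 0.424.
p = a·p₁ + b·p₂ ≈ (0.455, -0.575, 0.680); φ = arcsin(p_z) ≈ 42.85°, λ = atan2(p_y, p_x) ≈ -51.68°.

≈ 43°N, 52°W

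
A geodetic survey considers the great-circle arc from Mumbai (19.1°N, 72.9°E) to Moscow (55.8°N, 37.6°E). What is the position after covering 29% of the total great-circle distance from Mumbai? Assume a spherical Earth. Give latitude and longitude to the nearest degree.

Convert each endpoint to a unit vector on the sphere (x = cos φ cos λ, y = cos φ sin λ, z = sin φ).
The central angle between the endpoints is δ = arccos(p₁·p₂) ≈ 0.790 rad (45.2°).
Interpolate at f = 0.29 with slerp weights a = sin((1−f)δ)/sin δ ≈ 0.749, b = sin(fδ)/sin δ ≈ 0.320.
p = a·p₁ + b·p₂ ≈ (0.350, 0.786, 0.509); φ = arcsin(p_z) ≈ 30.63°, λ = atan2(p_y, p_x) ≈ 65.97°.

≈ 31°N, 66°E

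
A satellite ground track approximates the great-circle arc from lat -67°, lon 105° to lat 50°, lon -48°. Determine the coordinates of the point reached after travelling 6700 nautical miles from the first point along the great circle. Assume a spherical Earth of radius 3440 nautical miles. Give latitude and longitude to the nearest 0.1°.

≈ lat 6.6°, lon -27.5°

From cos δ = sin φ₁ sin φ₂ + cos φ₁ cos φ₂ cos Δλ, the central angle is δ ≈ 2.762 rad (158.3°). The total great-circle distance is δ·R ≈ 2.762 × 3440 ≈ 9502 nmi, so the target fraction is f = 6700/9502 ≈ 0.705.
Interpolate at f ≈ 0.705 with slerp weights a = sin((1−f)δ)/sin δ ≈ 1.965, b = sin(fδ)/sin δ ≈ 2.511.
p = a·p₁ + b·p₂ ≈ (0.881, -0.458, 0.115); φ = arcsin(p_z) ≈ 6.61°, λ = atan2(p_y, p_x) ≈ -27.46°.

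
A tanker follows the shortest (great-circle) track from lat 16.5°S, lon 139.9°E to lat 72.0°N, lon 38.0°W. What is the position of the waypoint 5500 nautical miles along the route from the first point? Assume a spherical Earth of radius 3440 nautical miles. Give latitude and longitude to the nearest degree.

≈ lat 75°N, lon 137°E

Convert each endpoint to a unit vector on the sphere (x = cos φ cos λ, y = cos φ sin λ, z = sin φ).
The central angle between the endpoints is δ = arccos(p₁·p₂) ≈ 2.173 rad (124.5°). The total great-circle distance is δ·R ≈ 2.173 × 3440 ≈ 7474 nmi, so the target fraction is f = 5500/7474 ≈ 0.736.
Interpolate at f ≈ 0.736 with slerp weights a = sin((1−f)δ)/sin δ ≈ 0.659, b = sin(fδ)/sin δ ≈ 1.213.
p = a·p₁ + b·p₂ ≈ (-0.188, 0.176, 0.966); φ = arcsin(p_z) ≈ 75.09°, λ = atan2(p_y, p_x) ≈ 136.84°.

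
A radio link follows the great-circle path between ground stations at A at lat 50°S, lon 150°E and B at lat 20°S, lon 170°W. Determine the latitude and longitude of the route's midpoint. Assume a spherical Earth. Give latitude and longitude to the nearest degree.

From cos δ = sin φ₁ sin φ₂ + cos φ₁ cos φ₂ cos Δλ, the central angle is δ ≈ 0.760 rad (43.6°).
Interpolate at f = 1/2 with slerp weights a = sin((1−f)δ)/sin δ ≈ 0.538, b = sin(fδ)/sin δ ≈ 0.538.
p = a·p₁ + b·p₂ ≈ (-0.798, 0.085, -0.597); φ = arcsin(p_z) ≈ -36.63°, λ = atan2(p_y, p_x) ≈ 173.91°.

≈ lat 37°S, lon 174°E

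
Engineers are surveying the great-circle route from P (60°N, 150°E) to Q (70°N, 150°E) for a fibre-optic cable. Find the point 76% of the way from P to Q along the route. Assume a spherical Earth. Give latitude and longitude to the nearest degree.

Convert each endpoint to a unit vector on the sphere (x = cos φ cos λ, y = cos φ sin λ, z = sin φ).
The central angle between the endpoints is δ = arccos(p₁·p₂) ≈ 0.175 rad (10.0°).
Interpolate at f = 0.76 with slerp weights a = sin((1−f)δ)/sin δ ≈ 0.241, b = sin(fδ)/sin δ ≈ 0.762.
p = a·p₁ + b·p₂ ≈ (-0.330, 0.191, 0.925); φ = arcsin(p_z) ≈ 67.60°, λ = atan2(p_y, p_x) ≈ 150.00°.

≈ (68°N, 150°E)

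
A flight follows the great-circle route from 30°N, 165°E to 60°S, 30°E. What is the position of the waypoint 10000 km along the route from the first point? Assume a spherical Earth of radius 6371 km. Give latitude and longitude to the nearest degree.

The haversine formula gives a central angle δ ≈ 2.403 rad (137.7°) between the endpoints. The total great-circle distance is δ·R ≈ 2.403 × 6371 ≈ 15307 km, so the target fraction is f = 10000/15307 ≈ 0.653.
Interpolate at f ≈ 0.653 with slerp weights a = sin((1−f)δ)/sin δ ≈ 1.099, b = sin(fδ)/sin δ ≈ 1.485.
p = a·p₁ + b·p₂ ≈ (-0.276, 0.617, -0.737); φ = arcsin(p_z) ≈ -47.43°, λ = atan2(p_y, p_x) ≈ 114.10°.

≈ 47°S, 114°E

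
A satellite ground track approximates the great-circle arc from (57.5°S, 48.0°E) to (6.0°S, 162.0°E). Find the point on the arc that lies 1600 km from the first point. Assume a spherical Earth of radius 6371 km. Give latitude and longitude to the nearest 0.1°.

≈ (60.5°S, 75.5°E)

Write both endpoints as unit vectors p₁, p₂ with components (cos φ cos λ, cos φ sin λ, sin φ).
The central angle between the endpoints is δ = arccos(p₁·p₂) ≈ 1.700 rad (97.4°). The total great-circle distance is δ·R ≈ 1.700 × 6371 ≈ 10833 km, so the target fraction is f = 1600/10833 ≈ 0.148.
Interpolate at f ≈ 0.148 with slerp weights a = sin((1−f)δ)/sin δ ≈ 1.001, b = sin(fδ)/sin δ ≈ 0.251.
p = a·p₁ + b·p₂ ≈ (0.123, 0.477, -0.870); φ = arcsin(p_z) ≈ -60.51°, λ = atan2(p_y, p_x) ≈ 75.55°.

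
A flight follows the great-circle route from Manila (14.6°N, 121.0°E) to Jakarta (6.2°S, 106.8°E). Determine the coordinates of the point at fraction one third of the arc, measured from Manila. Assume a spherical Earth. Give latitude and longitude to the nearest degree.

Write both endpoints as unit vectors p₁, p₂ with components (cos φ cos λ, cos φ sin λ, sin φ).
The central angle between the endpoints is δ = arccos(p₁·p₂) ≈ 0.438 rad (25.1°).
Interpolate at f = 1/3 with slerp weights a = sin((1−f)δ)/sin δ ≈ 0.679, b = sin(fδ)/sin δ ≈ 0.343.
p = a·p₁ + b·p₂ ≈ (-0.437, 0.889, 0.134); φ = arcsin(p_z) ≈ 7.70°, λ = atan2(p_y, p_x) ≈ 116.16°.

≈ (8°N, 116°E)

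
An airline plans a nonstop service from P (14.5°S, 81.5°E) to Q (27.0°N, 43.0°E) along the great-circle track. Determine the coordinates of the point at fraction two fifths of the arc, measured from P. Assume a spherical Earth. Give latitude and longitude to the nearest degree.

≈ (2°N, 67°E)

Write both endpoints as unit vectors p₁, p₂ with components (cos φ cos λ, cos φ sin λ, sin φ).
The central angle between the endpoints is δ = arccos(p₁·p₂) ≈ 0.975 rad (55.8°).
Interpolate at f = 2/5 with slerp weights a = sin((1−f)δ)/sin δ ≈ 0.667, b = sin(fδ)/sin δ ≈ 0.459.
p = a·p₁ + b·p₂ ≈ (0.395, 0.918, 0.041); φ = arcsin(p_z) ≈ 2.38°, λ = atan2(p_y, p_x) ≈ 66.73°.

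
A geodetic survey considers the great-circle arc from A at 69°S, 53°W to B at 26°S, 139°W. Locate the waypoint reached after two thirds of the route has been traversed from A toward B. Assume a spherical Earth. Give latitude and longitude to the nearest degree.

≈ 45°S, 127°W

Convert each endpoint to a unit vector on the sphere (x = cos φ cos λ, y = cos φ sin λ, z = sin φ).
The central angle between the endpoints is δ = arccos(p₁·p₂) ≈ 1.124 rad (64.4°).
Interpolate at f = 2/3 with slerp weights a = sin((1−f)δ)/sin δ ≈ 0.406, b = sin(fδ)/sin δ ≈ 0.755.
p = a·p₁ + b·p₂ ≈ (-0.425, -0.562, -0.710); φ = arcsin(p_z) ≈ -45.24°, λ = atan2(p_y, p_x) ≈ -127.11°.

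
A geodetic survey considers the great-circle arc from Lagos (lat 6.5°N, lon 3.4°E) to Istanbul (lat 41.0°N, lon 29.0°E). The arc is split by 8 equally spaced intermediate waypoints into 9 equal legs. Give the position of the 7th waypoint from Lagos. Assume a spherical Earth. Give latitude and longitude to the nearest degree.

From cos δ = sin φ₁ sin φ₂ + cos φ₁ cos φ₂ cos Δλ, the central angle is δ ≈ 0.722 rad (41.4°).
Interpolate at f = 7/9 with slerp weights a = sin((1−f)δ)/sin δ ≈ 0.242, b = sin(fδ)/sin δ ≈ 0.806.
p = a·p₁ + b·p₂ ≈ (0.772, 0.309, 0.556); φ = arcsin(p_z) ≈ 33.78°, λ = atan2(p_y, p_x) ≈ 21.83°.

≈ lat 34°N, lon 22°E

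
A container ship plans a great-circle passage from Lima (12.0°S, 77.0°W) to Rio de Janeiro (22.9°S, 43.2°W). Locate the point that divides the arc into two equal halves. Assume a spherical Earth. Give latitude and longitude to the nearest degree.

Convert each endpoint to a unit vector on the sphere (x = cos φ cos λ, y = cos φ sin λ, z = sin φ).
The central angle between the endpoints is δ = arccos(p₁·p₂) ≈ 0.592 rad (33.9°).
Interpolate at f = 1/2 with slerp weights a = sin((1−f)δ)/sin δ ≈ 0.523, b = sin(fδ)/sin δ ≈ 0.523.
p = a·p₁ + b·p₂ ≈ (0.466, -0.828, -0.312); φ = arcsin(p_z) ≈ -18.19°, λ = atan2(p_y, p_x) ≈ -60.62°.

≈ 18°S, 61°W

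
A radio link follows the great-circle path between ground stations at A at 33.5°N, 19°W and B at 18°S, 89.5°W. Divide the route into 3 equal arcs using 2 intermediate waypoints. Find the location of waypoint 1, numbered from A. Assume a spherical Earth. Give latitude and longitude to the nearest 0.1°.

From cos δ = sin φ₁ sin φ₂ + cos φ₁ cos φ₂ cos Δλ, the central angle is δ ≈ 1.476 rad (84.6°).
Interpolate at f = 1/3 with slerp weights a = sin((1−f)δ)/sin δ ≈ 0.837, b = sin(fδ)/sin δ ≈ 0.475.
p = a·p₁ + b·p₂ ≈ (0.664, -0.679, 0.315); φ = arcsin(p_z) ≈ 18.37°, λ = atan2(p_y, p_x) ≈ -45.64°.

≈ 18.4°N, 45.6°W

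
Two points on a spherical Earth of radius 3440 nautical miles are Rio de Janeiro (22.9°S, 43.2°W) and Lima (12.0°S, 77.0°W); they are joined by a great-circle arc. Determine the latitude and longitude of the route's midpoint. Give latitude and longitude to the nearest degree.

From cos δ = sin φ₁ sin φ₂ + cos φ₁ cos φ₂ cos Δλ, the central angle is δ ≈ 0.592 rad (33.9°).
Interpolate at f = 1/2 with slerp weights a = sin((1−f)δ)/sin δ ≈ 0.523, b = sin(fδ)/sin δ ≈ 0.523.
p = a·p₁ + b·p₂ ≈ (0.466, -0.828, -0.312); φ = arcsin(p_z) ≈ -18.19°, λ = atan2(p_y, p_x) ≈ -60.62°.

≈ 18°S, 61°W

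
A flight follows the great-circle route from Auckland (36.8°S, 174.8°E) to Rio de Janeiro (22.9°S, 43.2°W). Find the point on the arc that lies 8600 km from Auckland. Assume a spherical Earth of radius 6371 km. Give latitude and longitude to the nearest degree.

The haversine formula gives a central angle δ ≈ 1.926 rad (110.4°) between the endpoints. The total great-circle distance is δ·R ≈ 1.926 × 6371 ≈ 12273 km, so the target fraction is f = 8600/12273 ≈ 0.701.
Interpolate at f ≈ 0.701 with slerp weights a = sin((1−f)δ)/sin δ ≈ 0.582, b = sin(fδ)/sin δ ≈ 1.041.
p = a·p₁ + b·p₂ ≈ (0.235, -0.614, -0.753); φ = arcsin(p_z) ≈ -48.88°, λ = atan2(p_y, p_x) ≈ -69.04°.

≈ 49°S, 69°W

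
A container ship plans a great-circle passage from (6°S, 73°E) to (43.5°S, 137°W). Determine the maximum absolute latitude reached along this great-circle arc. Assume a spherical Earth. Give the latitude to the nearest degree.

≈ 64°S

The great circle lies in the plane with unit normal n̂ = (p₁ × p₂)/|p₁ × p₂|.
Here n̂_z ≈ +0.433; the vertex latitude is φ_max = arccos|n̂_z| ≈ 64.4°.
Check via Clairaut: cos φ_max = |cos φ₁| · sin C = cos(6.0°)·sin(154.2°) ≈ 0.433, again giving ≈ 64.4°.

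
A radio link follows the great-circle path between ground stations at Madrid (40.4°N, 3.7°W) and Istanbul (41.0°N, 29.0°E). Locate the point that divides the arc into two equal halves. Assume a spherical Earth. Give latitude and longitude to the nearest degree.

≈ 42°N, 13°E

The haversine formula gives a central angle δ ≈ 0.430 rad (24.7°) between the endpoints.
Interpolate at f = 1/2 with slerp weights a = sin((1−f)δ)/sin δ ≈ 0.512, b = sin(fδ)/sin δ ≈ 0.512.
p = a·p₁ + b·p₂ ≈ (0.727, 0.162, 0.667); φ = arcsin(p_z) ≈ 41.87°, λ = atan2(p_y, p_x) ≈ 12.57°.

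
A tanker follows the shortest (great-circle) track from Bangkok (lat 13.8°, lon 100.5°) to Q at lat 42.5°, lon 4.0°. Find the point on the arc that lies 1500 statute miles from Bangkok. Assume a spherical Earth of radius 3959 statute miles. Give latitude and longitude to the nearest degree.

≈ lat 28°, lon 83°

Convert each endpoint to a unit vector on the sphere (x = cos φ cos λ, y = cos φ sin λ, z = sin φ).
The central angle between the endpoints is δ = arccos(p₁·p₂) ≈ 1.491 rad (85.4°). The total great-circle distance is δ·R ≈ 1.491 × 3959 ≈ 5901 mi, so the target fraction is f = 1500/5901 ≈ 0.254.
Interpolate at f ≈ 0.254 with slerp weights a = sin((1−f)δ)/sin δ ≈ 0.899, b = sin(fδ)/sin δ ≈ 0.371.
p = a·p₁ + b·p₂ ≈ (0.114, 0.878, 0.465); φ = arcsin(p_z) ≈ 27.72°, λ = atan2(p_y, p_x) ≈ 82.62°.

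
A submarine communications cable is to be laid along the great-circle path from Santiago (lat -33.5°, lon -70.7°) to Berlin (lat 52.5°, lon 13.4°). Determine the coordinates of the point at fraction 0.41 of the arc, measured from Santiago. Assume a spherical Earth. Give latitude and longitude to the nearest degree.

≈ lat 4°, lon -42°

Convert each endpoint to a unit vector on the sphere (x = cos φ cos λ, y = cos φ sin λ, z = sin φ).
The central angle between the endpoints is δ = arccos(p₁·p₂) ≈ 1.967 rad (112.7°).
Interpolate at f = 0.41 with slerp weights a = sin((1−f)δ)/sin δ ≈ 0.994, b = sin(fδ)/sin δ ≈ 0.782.
p = a·p₁ + b·p₂ ≈ (0.737, -0.672, 0.072); φ = arcsin(p_z) ≈ 4.13°, λ = atan2(p_y, p_x) ≈ -42.34°.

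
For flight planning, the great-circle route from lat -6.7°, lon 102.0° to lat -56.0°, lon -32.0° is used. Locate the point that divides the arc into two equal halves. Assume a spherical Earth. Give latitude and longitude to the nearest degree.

≈ lat -52°, lon 68°

Convert each endpoint to a unit vector on the sphere (x = cos φ cos λ, y = cos φ sin λ, z = sin φ).
The central angle between the endpoints is δ = arccos(p₁·p₂) ≈ 1.864 rad (106.8°).
Interpolate at f = 1/2 with slerp weights a = sin((1−f)δ)/sin δ ≈ 0.839, b = sin(fδ)/sin δ ≈ 0.839.
p = a·p₁ + b·p₂ ≈ (0.225, 0.566, -0.793); φ = arcsin(p_z) ≈ -52.48°, λ = atan2(p_y, p_x) ≈ 68.37°.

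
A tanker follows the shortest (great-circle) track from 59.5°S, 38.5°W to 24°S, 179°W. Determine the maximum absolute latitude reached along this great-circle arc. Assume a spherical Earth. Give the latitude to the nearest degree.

≈ 73°S

The great circle lies in the plane with unit normal n̂ = (p₁ × p₂)/|p₁ × p₂|.
Here n̂_z ≈ -0.295; the vertex latitude is φ_max = arccos|n̂_z| ≈ 72.8°.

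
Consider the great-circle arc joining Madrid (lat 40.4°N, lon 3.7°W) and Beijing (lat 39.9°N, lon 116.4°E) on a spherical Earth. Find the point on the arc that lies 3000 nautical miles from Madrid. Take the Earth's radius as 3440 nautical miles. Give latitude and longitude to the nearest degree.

≈ lat 58°N, lon 73°E

Write both endpoints as unit vectors p₁, p₂ with components (cos φ cos λ, cos φ sin λ, sin φ).
The central angle between the endpoints is δ = arccos(p₁·p₂) ≈ 1.448 rad (82.9°). The total great-circle distance is δ·R ≈ 1.448 × 3440 ≈ 4980 nmi, so the target fraction is f = 3000/4980 ≈ 0.602.
Interpolate at f ≈ 0.602 with slerp weights a = sin((1−f)δ)/sin δ ≈ 0.549, b = sin(fδ)/sin δ ≈ 0.772.
p = a·p₁ + b·p₂ ≈ (0.154, 0.503, 0.850); φ = arcsin(p_z) ≈ 58.25°, λ = atan2(p_y, p_x) ≈ 73.02°.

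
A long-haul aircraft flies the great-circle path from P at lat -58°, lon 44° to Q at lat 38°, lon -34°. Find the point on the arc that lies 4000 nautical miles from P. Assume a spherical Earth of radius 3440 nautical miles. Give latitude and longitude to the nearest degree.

From cos δ = sin φ₁ sin φ₂ + cos φ₁ cos φ₂ cos Δλ, the central angle is δ ≈ 2.021 rad (115.8°). The total great-circle distance is δ·R ≈ 2.021 × 3440 ≈ 6953 nmi, so the target fraction is f = 4000/6953 ≈ 0.575.
Interpolate at f ≈ 0.575 with slerp weights a = sin((1−f)δ)/sin δ ≈ 0.841, b = sin(fδ)/sin δ ≈ 1.020.
p = a·p₁ + b·p₂ ≈ (0.987, -0.140, -0.085); φ = arcsin(p_z) ≈ -4.88°, λ = atan2(p_y, p_x) ≈ -8.07°.

≈ lat -5°, lon -8°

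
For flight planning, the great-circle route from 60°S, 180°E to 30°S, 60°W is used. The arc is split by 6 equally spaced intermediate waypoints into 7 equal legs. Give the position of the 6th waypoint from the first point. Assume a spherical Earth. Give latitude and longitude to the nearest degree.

Convert each endpoint to a unit vector on the sphere (x = cos φ cos λ, y = cos φ sin λ, z = sin φ).
The central angle between the endpoints is δ = arccos(p₁·p₂) ≈ 1.353 rad (77.5°).
Interpolate at f = 6/7 with slerp weights a = sin((1−f)δ)/sin δ ≈ 0.197, b = sin(fδ)/sin δ ≈ 0.939.
p = a·p₁ + b·p₂ ≈ (0.308, -0.704, -0.640); φ = arcsin(p_z) ≈ -39.77°, λ = atan2(p_y, p_x) ≈ -66.36°.

≈ 40°S, 66°W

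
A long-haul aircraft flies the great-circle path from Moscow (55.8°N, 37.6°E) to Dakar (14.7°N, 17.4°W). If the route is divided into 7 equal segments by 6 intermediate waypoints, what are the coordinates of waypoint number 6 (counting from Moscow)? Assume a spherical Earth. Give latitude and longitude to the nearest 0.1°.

Convert each endpoint to a unit vector on the sphere (x = cos φ cos λ, y = cos φ sin λ, z = sin φ).
The central angle between the endpoints is δ = arccos(p₁·p₂) ≈ 1.022 rad (58.6°).
Interpolate at f = 6/7 with slerp weights a = sin((1−f)δ)/sin δ ≈ 0.171, b = sin(fδ)/sin δ ≈ 0.900.
p = a·p₁ + b·p₂ ≈ (0.907, -0.202, 0.370); φ = arcsin(p_z) ≈ 21.69°, λ = atan2(p_y, p_x) ≈ -12.55°.

≈ (21.7°N, 12.6°W)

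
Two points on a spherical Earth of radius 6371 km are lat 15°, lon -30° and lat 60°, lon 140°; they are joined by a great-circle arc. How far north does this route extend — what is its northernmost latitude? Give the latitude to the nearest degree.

The great circle lies in the plane with unit normal n̂ = (p₁ × p₂)/|p₁ × p₂|.
Here n̂_z ≈ +0.087; the vertex latitude is φ_max = arccos|n̂_z| ≈ 85.0°.
Check via Clairaut: cos φ_max = |cos φ₁| · sin C = cos(15.0°)·sin(5.1°) ≈ 0.087, again giving ≈ 85.0°.

≈ 85°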